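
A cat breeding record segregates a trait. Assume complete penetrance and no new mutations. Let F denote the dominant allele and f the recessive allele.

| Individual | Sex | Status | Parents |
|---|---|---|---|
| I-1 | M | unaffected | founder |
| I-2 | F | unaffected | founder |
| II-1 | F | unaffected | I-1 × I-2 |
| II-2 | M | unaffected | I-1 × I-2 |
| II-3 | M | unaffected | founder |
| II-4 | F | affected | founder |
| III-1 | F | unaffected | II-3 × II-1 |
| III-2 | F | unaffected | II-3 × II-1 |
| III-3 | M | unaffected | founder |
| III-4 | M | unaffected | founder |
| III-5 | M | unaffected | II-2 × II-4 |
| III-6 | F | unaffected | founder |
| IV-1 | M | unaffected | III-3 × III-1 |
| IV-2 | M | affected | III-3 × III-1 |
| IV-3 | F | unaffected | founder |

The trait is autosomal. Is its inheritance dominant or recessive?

III-3 and III-1 are both unaffected yet have an affected child IV-2. Under dominance, an affected child requires at least one affected parent, so the trait cannot be dominant.

recessive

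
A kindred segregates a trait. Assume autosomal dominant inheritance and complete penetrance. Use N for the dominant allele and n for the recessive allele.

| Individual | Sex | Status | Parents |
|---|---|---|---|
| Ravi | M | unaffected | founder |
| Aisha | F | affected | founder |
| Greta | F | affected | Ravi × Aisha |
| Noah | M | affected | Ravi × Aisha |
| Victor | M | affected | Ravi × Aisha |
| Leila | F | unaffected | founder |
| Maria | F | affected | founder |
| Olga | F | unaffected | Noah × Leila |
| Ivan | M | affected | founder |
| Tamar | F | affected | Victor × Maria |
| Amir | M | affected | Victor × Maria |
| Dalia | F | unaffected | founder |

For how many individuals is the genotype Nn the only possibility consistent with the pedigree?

3

Obligate heterozygotes: Greta is affected so carries N and received n from Ravi (nn), so Greta is Nn; Noah is affected so carries N and received n from Ravi (nn), so Noah is Nn; Victor is affected so carries N and received n from Ravi (nn), so Victor is Nn.
Every other individual is either homozygous by phenotype or has at least one consistent homozygous assignment, so the count is 3.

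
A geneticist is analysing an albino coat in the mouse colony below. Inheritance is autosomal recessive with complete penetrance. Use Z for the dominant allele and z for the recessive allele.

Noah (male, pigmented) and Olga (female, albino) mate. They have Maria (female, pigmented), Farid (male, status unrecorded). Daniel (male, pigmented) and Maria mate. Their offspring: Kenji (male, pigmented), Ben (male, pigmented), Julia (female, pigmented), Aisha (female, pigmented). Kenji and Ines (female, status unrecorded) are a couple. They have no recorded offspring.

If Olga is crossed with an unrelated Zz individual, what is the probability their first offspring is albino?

Olga is albino, so Olga is zz.
The cross gives 1/2 Zz : 1/2 zz, so P(offspring is albino) = 1/2.

1/2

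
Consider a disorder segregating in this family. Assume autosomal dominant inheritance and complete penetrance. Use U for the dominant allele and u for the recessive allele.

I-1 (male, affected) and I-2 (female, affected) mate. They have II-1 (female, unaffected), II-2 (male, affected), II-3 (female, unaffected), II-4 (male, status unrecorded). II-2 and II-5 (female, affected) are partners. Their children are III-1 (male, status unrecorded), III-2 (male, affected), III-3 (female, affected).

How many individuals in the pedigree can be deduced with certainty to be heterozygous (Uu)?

Obligate heterozygotes: I-1 is affected so carries U and passed u to II-1 (uu), so I-1 is Uu; I-2 is affected so carries U and passed u to II-1 (uu), so I-2 is Uu.
Every other individual is either homozygous by phenotype or has at least one consistent homozygous assignment, so the count is 2.

2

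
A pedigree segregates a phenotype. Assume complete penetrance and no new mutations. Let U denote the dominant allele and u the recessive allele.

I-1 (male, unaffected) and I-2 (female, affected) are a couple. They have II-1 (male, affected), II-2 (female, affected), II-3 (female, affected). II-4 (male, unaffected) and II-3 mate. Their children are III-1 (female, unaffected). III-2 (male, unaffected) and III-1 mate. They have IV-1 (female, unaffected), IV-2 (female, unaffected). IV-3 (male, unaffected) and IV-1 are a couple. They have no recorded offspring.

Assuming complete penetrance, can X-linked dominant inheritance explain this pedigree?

A consistent assignment under X-linked dominant exists: I-1 X^u Y, I-2 X^U X^U, II-1 X^U Y, II-2 X^U X^u, II-3 X^U X^u, II-4 X^u Y, III-1 X^u X^u, III-2 X^u Y, IV-1 X^u X^u, IV-2 X^u X^u, IV-3 X^u Y.
In this assignment every recorded phenotype matches its genotype and every non-founder's genotype is obtainable from its parents' genotypes, so the pedigree is consistent.

Yes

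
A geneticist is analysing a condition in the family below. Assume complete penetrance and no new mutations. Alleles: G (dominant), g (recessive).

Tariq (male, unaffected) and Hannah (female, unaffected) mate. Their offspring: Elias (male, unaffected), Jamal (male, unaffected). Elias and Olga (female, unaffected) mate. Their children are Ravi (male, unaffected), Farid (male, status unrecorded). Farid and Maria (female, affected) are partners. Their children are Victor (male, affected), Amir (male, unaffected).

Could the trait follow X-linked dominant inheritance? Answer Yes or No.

A consistent assignment under X-linked dominant exists: Tariq X^g Y, Hannah X^g X^g, Elias X^g Y, Jamal X^g Y, Olga X^g X^g, Ravi X^g Y, Farid X^g Y, Maria X^G X^g, Victor X^G Y, Amir X^g Y.
In this assignment every recorded phenotype matches its genotype and every non-founder's genotype is obtainable from its parents' genotypes, so the pedigree is consistent.

Yes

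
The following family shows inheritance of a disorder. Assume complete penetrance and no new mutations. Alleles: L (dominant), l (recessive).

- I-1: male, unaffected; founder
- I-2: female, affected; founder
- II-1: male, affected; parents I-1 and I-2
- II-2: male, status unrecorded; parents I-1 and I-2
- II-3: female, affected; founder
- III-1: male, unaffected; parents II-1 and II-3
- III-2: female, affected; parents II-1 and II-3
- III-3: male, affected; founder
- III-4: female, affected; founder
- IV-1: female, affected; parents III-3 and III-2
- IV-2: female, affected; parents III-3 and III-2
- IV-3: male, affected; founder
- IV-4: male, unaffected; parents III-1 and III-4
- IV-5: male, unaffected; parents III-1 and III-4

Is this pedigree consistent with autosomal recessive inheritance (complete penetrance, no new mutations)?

Under autosomal recessive, III-1 (unaffected, male) cannot arise from II-1 (affected) × II-3 (affected).

No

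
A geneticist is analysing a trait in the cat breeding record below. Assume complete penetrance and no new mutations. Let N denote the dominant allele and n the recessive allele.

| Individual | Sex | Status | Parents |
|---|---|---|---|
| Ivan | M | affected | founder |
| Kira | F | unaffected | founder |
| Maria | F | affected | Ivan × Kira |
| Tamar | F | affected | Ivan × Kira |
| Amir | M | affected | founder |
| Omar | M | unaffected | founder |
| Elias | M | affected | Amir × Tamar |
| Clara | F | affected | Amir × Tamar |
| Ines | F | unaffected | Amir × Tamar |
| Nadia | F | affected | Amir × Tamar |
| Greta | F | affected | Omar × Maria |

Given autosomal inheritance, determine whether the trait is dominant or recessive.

dominant

Amir and Tamar are both affected yet have an unaffected child Ines. Under a recessive model two affected parents are homozygous and every child would be affected, so the trait cannot be recessive.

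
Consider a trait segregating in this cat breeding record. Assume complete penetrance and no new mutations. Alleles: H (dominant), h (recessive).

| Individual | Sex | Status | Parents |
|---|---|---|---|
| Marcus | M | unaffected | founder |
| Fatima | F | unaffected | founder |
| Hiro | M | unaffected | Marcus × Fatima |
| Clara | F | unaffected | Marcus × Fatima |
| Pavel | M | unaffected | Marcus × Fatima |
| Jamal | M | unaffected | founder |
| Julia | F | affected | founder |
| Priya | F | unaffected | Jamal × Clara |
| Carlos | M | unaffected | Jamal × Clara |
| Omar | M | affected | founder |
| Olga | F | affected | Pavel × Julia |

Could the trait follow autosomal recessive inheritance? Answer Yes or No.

A consistent assignment under autosomal recessive exists: Marcus HH, Fatima Hh, Hiro HH, Clara HH, Pavel Hh, Jamal HH, Julia hh, Priya HH, Carlos HH, Omar hh, Olga hh.
In this assignment every recorded phenotype matches its genotype and every non-founder's genotype is obtainable from its parents' genotypes, so the pedigree is consistent.

Yes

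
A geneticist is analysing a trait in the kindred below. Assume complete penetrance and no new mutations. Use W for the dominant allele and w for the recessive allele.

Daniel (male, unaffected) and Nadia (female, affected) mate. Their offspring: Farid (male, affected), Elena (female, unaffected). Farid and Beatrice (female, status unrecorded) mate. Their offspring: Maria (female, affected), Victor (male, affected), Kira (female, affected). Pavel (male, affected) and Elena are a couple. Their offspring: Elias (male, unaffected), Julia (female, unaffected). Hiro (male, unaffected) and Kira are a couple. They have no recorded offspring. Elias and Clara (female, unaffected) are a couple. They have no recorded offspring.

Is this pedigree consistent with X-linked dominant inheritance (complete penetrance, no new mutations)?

No

Under X-linked dominant, Julia (unaffected, female) cannot arise from Pavel (affected) × Elena (unaffected).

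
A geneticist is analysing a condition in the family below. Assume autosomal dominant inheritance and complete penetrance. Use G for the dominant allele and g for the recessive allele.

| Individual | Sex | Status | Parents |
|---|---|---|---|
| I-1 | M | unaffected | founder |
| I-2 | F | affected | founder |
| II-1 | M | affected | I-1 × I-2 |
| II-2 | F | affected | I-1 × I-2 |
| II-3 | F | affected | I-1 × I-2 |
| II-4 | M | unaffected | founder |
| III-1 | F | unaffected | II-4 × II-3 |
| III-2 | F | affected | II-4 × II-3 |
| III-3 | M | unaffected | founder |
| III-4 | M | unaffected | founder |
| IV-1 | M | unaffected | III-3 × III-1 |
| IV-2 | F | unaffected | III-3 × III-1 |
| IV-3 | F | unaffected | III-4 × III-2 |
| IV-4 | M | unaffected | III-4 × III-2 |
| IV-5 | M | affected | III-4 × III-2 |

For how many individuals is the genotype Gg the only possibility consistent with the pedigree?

5

Obligate heterozygotes: II-1 is affected so carries G and received g from I-1 (gg), so II-1 is Gg; II-2 is affected so carries G and received g from I-1 (gg), so II-2 is Gg; II-3 is affected so carries G and received g from I-1 (gg), so II-3 is Gg; III-2 is affected so carries G and received g from II-4 (gg), so III-2 is Gg; IV-5 is affected so carries G and received g from III-4 (gg), so IV-5 is Gg.
Every other individual is either homozygous by phenotype or has at least one consistent homozygous assignment, so the count is 5.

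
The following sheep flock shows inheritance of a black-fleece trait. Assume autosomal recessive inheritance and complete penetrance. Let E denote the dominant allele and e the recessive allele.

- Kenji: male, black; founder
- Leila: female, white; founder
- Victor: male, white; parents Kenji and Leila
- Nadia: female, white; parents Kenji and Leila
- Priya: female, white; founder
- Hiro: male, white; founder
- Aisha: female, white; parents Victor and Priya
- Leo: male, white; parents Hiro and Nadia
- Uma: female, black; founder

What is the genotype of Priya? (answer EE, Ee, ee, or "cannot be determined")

Priya's phenotype allows EE or Ee, and no parent or child forces a single allele at both positions; consistent genotype assignments exist with Priya as EE or Ee.

cannot be determined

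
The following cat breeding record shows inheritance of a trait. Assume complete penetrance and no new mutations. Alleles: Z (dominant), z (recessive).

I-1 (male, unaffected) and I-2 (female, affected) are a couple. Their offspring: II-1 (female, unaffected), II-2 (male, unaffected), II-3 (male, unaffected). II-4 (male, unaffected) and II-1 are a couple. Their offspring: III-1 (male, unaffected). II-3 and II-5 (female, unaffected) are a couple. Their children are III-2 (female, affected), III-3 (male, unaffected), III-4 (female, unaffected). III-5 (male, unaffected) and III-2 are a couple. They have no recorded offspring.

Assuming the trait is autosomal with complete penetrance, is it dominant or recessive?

recessive

II-3 and II-5 are both unaffected yet have an affected child III-2. Under dominance, an affected child requires at least one affected parent, so the trait cannot be dominant.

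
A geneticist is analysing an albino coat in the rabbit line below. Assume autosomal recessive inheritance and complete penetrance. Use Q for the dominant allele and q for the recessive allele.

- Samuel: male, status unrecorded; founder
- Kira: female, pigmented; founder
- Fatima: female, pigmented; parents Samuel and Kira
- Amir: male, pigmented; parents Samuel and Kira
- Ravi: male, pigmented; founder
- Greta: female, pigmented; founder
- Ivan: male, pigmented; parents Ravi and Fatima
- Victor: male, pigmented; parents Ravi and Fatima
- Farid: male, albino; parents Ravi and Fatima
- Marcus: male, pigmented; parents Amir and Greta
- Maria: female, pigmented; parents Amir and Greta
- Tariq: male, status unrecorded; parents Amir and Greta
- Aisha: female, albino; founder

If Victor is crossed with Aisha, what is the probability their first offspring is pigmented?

Ravi is pigmented so carries Q and passed q to Farid (qq), so Ravi is Qq.
Fatima is pigmented so carries Q and passed q to Farid (qq), so Fatima is Qq.
Victor is a pigmented offspring of Ravi (Qq) × Fatima (Qq), whose cross gives 1/4 QQ : 1/2 Qq : 1/4 qq; conditioning on being pigmented, Victor is QQ with probability 1/3, Qq with probability 2/3.
Aisha is albino, so Aisha is qq.
Summing over parental genotype combinations, P(offspring is pigmented) = 1/3·1 + 2/3·1/2 = 2/3.

2/3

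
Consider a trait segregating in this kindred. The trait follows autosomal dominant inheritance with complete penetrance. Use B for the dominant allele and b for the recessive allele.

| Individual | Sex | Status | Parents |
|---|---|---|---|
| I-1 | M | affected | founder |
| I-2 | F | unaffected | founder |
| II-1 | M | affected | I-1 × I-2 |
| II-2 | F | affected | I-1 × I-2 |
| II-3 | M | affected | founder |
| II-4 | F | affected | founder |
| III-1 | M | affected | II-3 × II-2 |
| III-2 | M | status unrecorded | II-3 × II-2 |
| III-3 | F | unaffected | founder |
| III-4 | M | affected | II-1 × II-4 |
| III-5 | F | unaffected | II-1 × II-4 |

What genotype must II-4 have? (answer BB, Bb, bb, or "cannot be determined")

From phenotype alone, II-4 is BB or Bb.
II-4 is affected so carries B and passed b to III-5 (bb), so II-4 is Bb.

Bb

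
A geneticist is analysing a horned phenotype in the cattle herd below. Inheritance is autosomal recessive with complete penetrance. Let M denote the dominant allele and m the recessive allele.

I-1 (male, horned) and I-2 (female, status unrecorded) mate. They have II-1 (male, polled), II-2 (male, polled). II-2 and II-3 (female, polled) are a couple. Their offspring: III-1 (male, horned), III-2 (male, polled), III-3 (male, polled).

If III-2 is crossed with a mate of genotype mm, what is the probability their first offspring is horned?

1/3

II-2 is polled so carries M and received m from I-1 (mm), so II-2 is Mm.
II-3 is polled so carries M and passed m to III-1 (mm), so II-3 is Mm.
III-2 is a polled offspring of II-2 (Mm) × II-3 (Mm), whose cross gives 1/4 MM : 1/2 Mm : 1/4 mm; conditioning on being polled, III-2 is MM with probability 1/3, Mm with probability 2/3.
Summing over parental genotype combinations, P(offspring is horned) = 2/3·1/2 = 1/3.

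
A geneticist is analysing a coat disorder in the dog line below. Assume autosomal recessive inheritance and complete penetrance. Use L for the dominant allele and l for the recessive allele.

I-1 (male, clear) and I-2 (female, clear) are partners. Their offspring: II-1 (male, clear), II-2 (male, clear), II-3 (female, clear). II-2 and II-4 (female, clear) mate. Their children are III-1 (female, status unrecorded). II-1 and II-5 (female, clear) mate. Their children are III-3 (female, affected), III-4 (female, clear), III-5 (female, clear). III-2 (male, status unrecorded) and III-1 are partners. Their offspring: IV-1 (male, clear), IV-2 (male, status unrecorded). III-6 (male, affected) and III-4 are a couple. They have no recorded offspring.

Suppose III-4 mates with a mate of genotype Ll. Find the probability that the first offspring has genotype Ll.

II-1 is clear so carries L and passed l to III-3 (ll), so II-1 is Ll.
II-5 is clear so carries L and passed l to III-3 (ll), so II-5 is Ll.
III-4 is a clear offspring of II-1 (Ll) × II-5 (Ll), whose cross gives 1/4 LL : 1/2 Ll : 1/4 ll; conditioning on being clear, III-4 is LL with probability 1/3, Ll with probability 2/3.
Summing over parental genotype combinations, P(offspring has genotype Ll) = 1/3·1/2 + 2/3·1/2 = 1/2.

1/2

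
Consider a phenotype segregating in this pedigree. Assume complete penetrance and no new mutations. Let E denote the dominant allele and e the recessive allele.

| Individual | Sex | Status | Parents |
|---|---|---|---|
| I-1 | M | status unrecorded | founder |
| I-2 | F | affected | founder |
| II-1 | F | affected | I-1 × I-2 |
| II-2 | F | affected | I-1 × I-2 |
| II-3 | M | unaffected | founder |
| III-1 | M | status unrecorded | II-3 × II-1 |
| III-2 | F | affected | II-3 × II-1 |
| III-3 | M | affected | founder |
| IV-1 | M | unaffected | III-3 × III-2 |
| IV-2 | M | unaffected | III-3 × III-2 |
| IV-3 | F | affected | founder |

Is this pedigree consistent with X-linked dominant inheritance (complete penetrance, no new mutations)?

Yes

A consistent assignment under X-linked dominant exists: I-1 X^E Y, I-2 X^E X^E, II-1 X^E X^E, II-2 X^E X^E, II-3 X^e Y, III-1 X^E Y, III-2 X^E X^e, III-3 X^E Y, IV-1 X^e Y, IV-2 X^e Y, IV-3 X^E X^E.
In this assignment every recorded phenotype matches its genotype and every non-founder's genotype is obtainable from its parents' genotypes, so the pedigree is consistent.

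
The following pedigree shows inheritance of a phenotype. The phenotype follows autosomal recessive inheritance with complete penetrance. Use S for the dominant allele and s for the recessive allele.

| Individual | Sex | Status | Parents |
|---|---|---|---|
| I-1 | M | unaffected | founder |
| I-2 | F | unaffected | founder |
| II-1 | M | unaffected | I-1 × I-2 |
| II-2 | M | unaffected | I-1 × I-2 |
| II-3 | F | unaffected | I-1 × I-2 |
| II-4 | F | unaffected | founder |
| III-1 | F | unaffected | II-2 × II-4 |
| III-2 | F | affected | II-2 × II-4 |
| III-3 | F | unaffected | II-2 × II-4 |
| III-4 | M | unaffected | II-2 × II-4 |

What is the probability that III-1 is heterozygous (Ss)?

2/3

II-2 is unaffected so carries S and passed s to III-2 (ss), so II-2 is Ss.
II-4 is unaffected so carries S and passed s to III-2 (ss), so II-4 is Ss.
Their cross gives offspring ratios 1/4 SS : 1/2 Ss : 1/4 ss. Conditioning on III-1 being unaffected, P(Ss) = 1/2 / 3/4 = 2/3.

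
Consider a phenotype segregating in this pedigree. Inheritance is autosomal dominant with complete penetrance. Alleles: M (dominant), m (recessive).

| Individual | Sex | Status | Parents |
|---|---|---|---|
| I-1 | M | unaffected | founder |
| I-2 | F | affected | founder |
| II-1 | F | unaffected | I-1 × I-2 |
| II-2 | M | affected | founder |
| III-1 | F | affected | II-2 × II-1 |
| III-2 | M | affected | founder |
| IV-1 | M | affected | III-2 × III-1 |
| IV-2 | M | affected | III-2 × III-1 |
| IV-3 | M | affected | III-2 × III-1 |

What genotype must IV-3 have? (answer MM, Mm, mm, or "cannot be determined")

IV-3's phenotype allows MM or Mm, and no parent or child forces a single allele at both positions; consistent genotype assignments exist with IV-3 as MM or Mm.

cannot be determined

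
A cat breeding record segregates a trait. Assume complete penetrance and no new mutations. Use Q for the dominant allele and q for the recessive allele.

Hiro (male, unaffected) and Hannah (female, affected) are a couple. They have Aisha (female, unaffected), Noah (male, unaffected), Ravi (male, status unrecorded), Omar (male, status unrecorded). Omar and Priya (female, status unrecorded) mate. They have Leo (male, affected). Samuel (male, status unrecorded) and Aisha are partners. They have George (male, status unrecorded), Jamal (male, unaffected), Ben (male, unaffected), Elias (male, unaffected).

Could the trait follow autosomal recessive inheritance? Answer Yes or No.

Yes

A consistent assignment under autosomal recessive exists: Hiro QQ, Hannah qq, Aisha Qq, Noah Qq, Ravi Qq, Omar Qq, Priya Qq, Samuel QQ, Leo qq, George QQ, Jamal QQ, Ben QQ, Elias QQ.
In this assignment every recorded phenotype matches its genotype and every non-founder's genotype is obtainable from its parents' genotypes, so the pedigree is consistent.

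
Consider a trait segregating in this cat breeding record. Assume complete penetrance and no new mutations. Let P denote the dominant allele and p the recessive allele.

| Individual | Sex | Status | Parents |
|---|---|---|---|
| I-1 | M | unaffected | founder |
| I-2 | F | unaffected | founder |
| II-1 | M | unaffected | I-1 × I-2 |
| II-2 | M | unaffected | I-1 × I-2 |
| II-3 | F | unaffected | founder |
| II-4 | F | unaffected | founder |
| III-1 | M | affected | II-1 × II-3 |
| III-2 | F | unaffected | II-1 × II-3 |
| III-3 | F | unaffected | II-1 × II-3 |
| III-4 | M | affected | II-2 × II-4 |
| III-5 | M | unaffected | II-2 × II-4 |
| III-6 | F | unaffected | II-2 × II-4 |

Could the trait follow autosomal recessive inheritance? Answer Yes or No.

Yes

A consistent assignment under autosomal recessive exists: I-1 PP, I-2 Pp, II-1 Pp, II-2 Pp, II-3 Pp, II-4 Pp, III-1 pp, III-2 PP, III-3 PP, III-4 pp, III-5 PP, III-6 PP.
In this assignment every recorded phenotype matches its genotype and every non-founder's genotype is obtainable from its parents' genotypes, so the pedigree is consistent.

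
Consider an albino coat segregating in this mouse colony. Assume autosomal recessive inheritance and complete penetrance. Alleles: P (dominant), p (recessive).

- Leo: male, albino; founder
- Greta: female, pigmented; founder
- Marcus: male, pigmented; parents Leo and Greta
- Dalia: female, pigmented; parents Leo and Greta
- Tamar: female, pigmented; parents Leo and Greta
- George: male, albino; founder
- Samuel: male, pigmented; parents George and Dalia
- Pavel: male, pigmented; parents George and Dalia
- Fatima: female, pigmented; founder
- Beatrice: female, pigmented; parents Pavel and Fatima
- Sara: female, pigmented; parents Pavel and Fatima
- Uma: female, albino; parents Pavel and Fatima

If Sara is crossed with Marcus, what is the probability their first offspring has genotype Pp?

Pavel is pigmented so carries P and received p from George (pp), so Pavel is Pp.
Fatima is pigmented so carries P and passed p to Uma (pp), so Fatima is Pp.
Sara is a pigmented offspring of Pavel (Pp) × Fatima (Pp), whose cross gives 1/4 PP : 1/2 Pp : 1/4 pp; conditioning on being pigmented, Sara is PP with probability 1/3, Pp with probability 2/3.
Marcus is pigmented so carries P and received p from Leo (pp), so Marcus is Pp.
Summing over parental genotype combinations, P(offspring has genotype Pp) = 1/3·1/2 + 2/3·1/2 = 1/2.

1/2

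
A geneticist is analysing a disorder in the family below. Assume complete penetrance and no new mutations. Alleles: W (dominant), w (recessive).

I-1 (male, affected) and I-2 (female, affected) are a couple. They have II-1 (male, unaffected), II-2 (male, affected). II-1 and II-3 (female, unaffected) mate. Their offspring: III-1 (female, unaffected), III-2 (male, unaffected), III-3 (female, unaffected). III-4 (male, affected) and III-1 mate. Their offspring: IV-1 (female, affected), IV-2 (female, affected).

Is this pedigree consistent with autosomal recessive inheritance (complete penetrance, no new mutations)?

No

Under autosomal recessive, II-1 (unaffected, male) cannot arise from I-1 (affected) × I-2 (affected).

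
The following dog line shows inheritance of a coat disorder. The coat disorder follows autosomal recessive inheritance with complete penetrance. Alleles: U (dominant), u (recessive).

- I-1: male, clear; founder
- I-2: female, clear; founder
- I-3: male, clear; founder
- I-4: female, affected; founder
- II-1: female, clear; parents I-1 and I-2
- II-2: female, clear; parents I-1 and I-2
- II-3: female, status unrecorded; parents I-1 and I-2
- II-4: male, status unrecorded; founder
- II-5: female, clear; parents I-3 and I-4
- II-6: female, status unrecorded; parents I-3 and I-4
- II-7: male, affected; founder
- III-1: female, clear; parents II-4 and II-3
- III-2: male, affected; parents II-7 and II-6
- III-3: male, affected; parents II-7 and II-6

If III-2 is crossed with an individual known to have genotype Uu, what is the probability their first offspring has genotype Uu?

1/2

III-2 is affected, so III-2 is uu.
The cross gives 1/2 Uu : 1/2 uu, so P(offspring has genotype Uu) = 1/2.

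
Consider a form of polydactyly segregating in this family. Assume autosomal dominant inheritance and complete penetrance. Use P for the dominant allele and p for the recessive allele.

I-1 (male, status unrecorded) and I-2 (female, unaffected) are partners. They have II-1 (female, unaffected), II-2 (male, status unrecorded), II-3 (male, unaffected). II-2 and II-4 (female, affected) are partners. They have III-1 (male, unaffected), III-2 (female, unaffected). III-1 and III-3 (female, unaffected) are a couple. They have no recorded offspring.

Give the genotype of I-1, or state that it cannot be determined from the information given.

I-1's phenotype is unrecorded, and no parent or child forces a single allele at both positions; consistent genotype assignments exist with I-1 as Pp or pp.

cannot be determined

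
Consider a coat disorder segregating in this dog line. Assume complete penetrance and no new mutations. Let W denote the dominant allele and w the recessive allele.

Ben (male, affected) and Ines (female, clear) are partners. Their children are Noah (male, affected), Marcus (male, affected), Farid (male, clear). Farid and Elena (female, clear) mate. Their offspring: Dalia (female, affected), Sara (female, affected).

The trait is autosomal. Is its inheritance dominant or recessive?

Farid and Elena are both clear yet have an affected child Dalia. Under dominance, an affected child requires at least one affected parent, so the trait cannot be dominant.

recessive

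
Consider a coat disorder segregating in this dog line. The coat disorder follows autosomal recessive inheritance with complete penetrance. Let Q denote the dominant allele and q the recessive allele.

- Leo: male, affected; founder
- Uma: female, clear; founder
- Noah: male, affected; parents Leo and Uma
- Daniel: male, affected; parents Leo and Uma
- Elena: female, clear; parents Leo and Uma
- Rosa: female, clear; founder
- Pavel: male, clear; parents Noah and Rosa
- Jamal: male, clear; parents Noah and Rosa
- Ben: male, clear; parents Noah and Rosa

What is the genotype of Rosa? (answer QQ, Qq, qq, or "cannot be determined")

Rosa's phenotype allows QQ or Qq, and no parent or child forces a single allele at both positions; consistent genotype assignments exist with Rosa as QQ or Qq.

cannot be determined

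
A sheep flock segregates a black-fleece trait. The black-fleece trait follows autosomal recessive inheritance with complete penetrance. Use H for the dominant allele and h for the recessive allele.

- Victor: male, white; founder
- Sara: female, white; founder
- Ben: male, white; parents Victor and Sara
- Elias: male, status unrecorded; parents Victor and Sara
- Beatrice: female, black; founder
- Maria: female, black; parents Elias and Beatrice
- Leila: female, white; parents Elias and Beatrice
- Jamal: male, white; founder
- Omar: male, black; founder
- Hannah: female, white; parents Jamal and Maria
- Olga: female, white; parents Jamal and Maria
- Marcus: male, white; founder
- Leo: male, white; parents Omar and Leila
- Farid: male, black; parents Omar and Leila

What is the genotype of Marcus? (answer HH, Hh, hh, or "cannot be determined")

Marcus's phenotype allows HH or Hh, and no parent or child forces a single allele at both positions; consistent genotype assignments exist with Marcus as HH or Hh.

cannot be determined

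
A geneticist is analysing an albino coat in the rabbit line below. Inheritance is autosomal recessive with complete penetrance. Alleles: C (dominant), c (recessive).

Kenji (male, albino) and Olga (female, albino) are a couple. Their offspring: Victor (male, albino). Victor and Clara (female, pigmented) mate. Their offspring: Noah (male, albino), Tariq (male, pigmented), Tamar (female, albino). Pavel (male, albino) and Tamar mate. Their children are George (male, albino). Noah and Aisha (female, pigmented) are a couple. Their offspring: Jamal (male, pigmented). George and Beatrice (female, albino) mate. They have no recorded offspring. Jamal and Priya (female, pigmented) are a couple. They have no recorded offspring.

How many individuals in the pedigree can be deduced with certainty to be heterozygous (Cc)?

Obligate heterozygotes: Clara is pigmented so carries C and passed c to Noah (cc), so Clara is Cc; Tariq is pigmented so carries C and received c from Victor (cc), so Tariq is Cc; Jamal is pigmented so carries C and received c from Noah (cc), so Jamal is Cc.
Every other individual is either homozygous by phenotype or has at least one consistent homozygous assignment, so the count is 3.

3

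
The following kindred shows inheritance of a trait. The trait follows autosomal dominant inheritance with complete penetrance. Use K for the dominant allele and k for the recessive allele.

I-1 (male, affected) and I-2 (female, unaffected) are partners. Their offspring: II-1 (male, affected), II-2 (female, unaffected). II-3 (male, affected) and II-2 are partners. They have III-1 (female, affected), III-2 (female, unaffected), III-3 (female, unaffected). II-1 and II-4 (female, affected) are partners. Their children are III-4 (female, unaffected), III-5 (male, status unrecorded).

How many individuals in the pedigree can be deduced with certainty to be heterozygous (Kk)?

5

Obligate heterozygotes: I-1 is affected so carries K and passed k to II-2 (kk), so I-1 is Kk; II-1 is affected so carries K and received k from I-2 (kk), so II-1 is Kk; II-3 is affected so carries K and passed k to III-2 (kk), so II-3 is Kk; II-4 is affected so carries K and passed k to III-4 (kk), so II-4 is Kk; III-1 is affected so carries K and received k from II-2 (kk), so III-1 is Kk.
Every other individual is either homozygous by phenotype or has at least one consistent homozygous assignment, so the count is 5.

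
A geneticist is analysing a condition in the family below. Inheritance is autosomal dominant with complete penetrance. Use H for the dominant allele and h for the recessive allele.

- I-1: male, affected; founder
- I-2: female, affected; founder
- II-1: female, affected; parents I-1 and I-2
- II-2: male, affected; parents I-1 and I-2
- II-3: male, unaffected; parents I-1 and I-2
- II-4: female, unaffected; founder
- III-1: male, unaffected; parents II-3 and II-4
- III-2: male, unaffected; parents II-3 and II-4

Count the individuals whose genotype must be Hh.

2

Obligate heterozygotes: I-1 is affected so carries H and passed h to II-3 (hh), so I-1 is Hh; I-2 is affected so carries H and passed h to II-3 (hh), so I-2 is Hh.
Every other individual is either homozygous by phenotype or has at least one consistent homozygous assignment, so the count is 2.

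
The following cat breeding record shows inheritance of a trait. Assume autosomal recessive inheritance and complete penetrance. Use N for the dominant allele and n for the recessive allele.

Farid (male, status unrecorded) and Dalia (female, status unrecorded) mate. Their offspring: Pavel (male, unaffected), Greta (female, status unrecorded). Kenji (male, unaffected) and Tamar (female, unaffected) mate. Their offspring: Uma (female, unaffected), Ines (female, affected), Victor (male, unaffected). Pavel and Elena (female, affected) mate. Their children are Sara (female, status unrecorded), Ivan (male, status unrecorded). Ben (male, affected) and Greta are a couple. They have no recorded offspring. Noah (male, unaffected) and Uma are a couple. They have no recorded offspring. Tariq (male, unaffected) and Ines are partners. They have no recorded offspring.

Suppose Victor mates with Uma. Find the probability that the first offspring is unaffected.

8/9

Kenji is unaffected so carries N and passed n to Ines (nn), so Kenji is Nn.
Tamar is unaffected so carries N and passed n to Ines (nn), so Tamar is Nn.
Victor is an unaffected offspring of Kenji (Nn) × Tamar (Nn), whose cross gives 1/4 NN : 1/2 Nn : 1/4 nn; conditioning on being unaffected, Victor is NN with probability 1/3, Nn with probability 2/3.
Uma is an unaffected offspring of Kenji (Nn) × Tamar (Nn), whose cross gives 1/4 NN : 1/2 Nn : 1/4 nn; conditioning on being unaffected, Uma is NN with probability 1/3, Nn with probability 2/3.
Summing over parental genotype combinations, P(offspring is unaffected) = 1/9·1 + 2/9·1 + 2/9·1 + 4/9·3/4 = 8/9.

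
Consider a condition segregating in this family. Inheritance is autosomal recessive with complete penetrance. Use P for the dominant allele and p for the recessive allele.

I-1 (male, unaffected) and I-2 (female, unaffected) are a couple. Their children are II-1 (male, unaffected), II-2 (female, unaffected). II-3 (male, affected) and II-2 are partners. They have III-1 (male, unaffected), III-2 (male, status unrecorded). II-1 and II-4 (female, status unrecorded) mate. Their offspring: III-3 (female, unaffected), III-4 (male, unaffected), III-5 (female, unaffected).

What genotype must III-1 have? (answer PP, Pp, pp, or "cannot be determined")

From phenotype alone, III-1 is PP or Pp.
III-1 is unaffected so carries P and received p from II-3 (pp), so III-1 is Pp.

Pp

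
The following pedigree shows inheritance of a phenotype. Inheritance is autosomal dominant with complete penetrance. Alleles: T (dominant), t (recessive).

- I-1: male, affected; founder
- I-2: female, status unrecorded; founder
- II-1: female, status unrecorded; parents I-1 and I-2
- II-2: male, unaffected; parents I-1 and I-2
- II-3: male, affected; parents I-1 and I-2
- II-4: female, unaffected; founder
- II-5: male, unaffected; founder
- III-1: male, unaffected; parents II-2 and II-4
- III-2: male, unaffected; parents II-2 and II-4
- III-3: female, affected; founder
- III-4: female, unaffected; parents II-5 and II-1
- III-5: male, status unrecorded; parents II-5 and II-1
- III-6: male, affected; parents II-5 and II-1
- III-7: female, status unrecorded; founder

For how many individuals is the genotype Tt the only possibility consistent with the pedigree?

3

Obligate heterozygotes: I-1 is affected so carries T and passed t to II-2 (tt), so I-1 is Tt; II-1 passed T to III-6 (Tt, whose t came from II-5) and passed t to III-4 (tt), so II-1 is Tt; III-6 is affected so carries T and received t from II-5 (tt), so III-6 is Tt.
Every other individual is either homozygous by phenotype or has at least one consistent homozygous assignment, so the count is 3.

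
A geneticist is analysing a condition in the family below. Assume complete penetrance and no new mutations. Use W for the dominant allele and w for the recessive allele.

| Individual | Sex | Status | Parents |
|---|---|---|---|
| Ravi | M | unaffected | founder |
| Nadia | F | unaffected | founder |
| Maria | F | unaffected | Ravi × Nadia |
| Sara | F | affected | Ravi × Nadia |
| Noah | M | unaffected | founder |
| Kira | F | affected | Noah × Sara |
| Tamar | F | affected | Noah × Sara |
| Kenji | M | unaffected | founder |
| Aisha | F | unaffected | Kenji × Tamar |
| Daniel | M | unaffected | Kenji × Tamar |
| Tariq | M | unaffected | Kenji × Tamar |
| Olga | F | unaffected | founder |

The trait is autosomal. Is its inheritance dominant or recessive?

recessive

Ravi and Nadia are both unaffected yet have an affected child Sara. Under dominance, an affected child requires at least one affected parent, so the trait cannot be dominant.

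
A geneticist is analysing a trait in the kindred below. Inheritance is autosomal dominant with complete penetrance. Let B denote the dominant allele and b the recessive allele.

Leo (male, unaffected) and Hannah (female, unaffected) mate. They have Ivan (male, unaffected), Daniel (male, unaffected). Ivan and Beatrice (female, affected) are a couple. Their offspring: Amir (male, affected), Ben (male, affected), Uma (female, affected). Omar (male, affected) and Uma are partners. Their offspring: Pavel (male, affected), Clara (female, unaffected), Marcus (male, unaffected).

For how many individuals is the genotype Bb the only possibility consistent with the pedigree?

4

Obligate heterozygotes: Amir is affected so carries B and received b from Ivan (bb), so Amir is Bb; Ben is affected so carries B and received b from Ivan (bb), so Ben is Bb; Uma is affected so carries B and received b from Ivan (bb), so Uma is Bb; Omar is affected so carries B and passed b to Clara (bb), so Omar is Bb.
Every other individual is either homozygous by phenotype or has at least one consistent homozygous assignment, so the count is 4.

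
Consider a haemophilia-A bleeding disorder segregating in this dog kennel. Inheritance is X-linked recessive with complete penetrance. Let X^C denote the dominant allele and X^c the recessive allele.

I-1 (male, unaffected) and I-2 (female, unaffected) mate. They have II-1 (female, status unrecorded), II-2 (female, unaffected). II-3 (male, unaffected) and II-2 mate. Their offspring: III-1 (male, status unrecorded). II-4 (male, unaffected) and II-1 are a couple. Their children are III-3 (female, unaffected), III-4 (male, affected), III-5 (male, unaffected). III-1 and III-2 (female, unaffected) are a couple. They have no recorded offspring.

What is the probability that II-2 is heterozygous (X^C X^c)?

1/2

I-1 is unaffected, so I-1 is X^C Y.
I-2 is unaffected so carries C and passed c to II-1 (X^C X^c, whose C came from I-1), so I-2 is X^C X^c.
Their cross gives offspring ratios 1/2 X^C X^C : 1/2 X^C X^c. Conditioning on II-2 being unaffected, P(X^C X^c) = 1/2 / 1 = 1/2 before taking II-2's own offspring into account.
II-3 is unaffected, so II-3 is X^C Y.
II-2's offspring (III-1) would show their recorded status with the same probability whether II-2 is X^C X^c or X^C X^C, so they carry no information and P(X^C X^c) = 1/2.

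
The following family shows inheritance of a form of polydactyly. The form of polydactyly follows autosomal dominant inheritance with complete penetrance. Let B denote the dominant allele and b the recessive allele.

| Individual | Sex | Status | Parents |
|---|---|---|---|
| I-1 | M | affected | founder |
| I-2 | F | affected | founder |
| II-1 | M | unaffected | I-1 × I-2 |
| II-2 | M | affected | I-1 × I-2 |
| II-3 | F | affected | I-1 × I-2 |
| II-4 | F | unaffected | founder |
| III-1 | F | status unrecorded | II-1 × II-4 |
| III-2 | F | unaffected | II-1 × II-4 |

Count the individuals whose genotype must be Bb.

Obligate heterozygotes: I-1 is affected so carries B and passed b to II-1 (bb), so I-1 is Bb; I-2 is affected so carries B and passed b to II-1 (bb), so I-2 is Bb.
Every other individual is either homozygous by phenotype or has at least one consistent homozygous assignment, so the count is 2.

2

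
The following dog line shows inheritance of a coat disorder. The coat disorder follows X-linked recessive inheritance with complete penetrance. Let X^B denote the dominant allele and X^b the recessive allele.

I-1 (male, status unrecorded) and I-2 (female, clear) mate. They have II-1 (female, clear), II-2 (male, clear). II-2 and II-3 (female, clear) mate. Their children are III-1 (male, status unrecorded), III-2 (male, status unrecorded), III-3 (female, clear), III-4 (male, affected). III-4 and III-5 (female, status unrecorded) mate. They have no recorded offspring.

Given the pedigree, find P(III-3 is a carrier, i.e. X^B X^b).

II-2 is clear, so II-2 is X^B Y.
II-3 is clear so carries B and passed b to III-4 (X^b Y), so II-3 is X^B X^b.
Their cross gives offspring ratios 1/2 X^B X^B : 1/2 X^B X^b. Conditioning on III-3 being clear, P(X^B X^b) = 1/2 / 1 = 1/2.

1/2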